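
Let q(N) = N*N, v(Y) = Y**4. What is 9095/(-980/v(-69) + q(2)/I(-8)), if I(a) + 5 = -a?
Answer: 206157465495/30221848 ≈ 6821.5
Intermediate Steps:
q(N) = N**2
I(a) = -5 - a
9095/(-980/v(-69) + q(2)/I(-8)) = 9095/(-980/((-69)**4) + 2**2/(-5 - 1*(-8))) = 9095/(-980/22667121 + 4/(-5 + 8)) = 9095/(-980*1/22667121 + 4/3) = 9095/(-980/22667121 + 4*(1/3)) = 9095/(-980/22667121 + 4/3) = 9095/(30221848/22667121) = 9095*(22667121/30221848) = 206157465495/30221848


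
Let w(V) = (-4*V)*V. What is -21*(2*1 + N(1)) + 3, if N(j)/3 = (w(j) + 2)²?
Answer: -291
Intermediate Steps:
w(V) = -4*V²
N(j) = 3*(2 - 4*j²)² (N(j) = 3*(-4*j² + 2)² = 3*(2 - 4*j²)²)
-21*(2*1 + N(1)) + 3 = -21*(2*1 + 12*(-1 + 2*1²)²) + 3 = -21*(2 + 12*(-1 + 2*1)²) + 3 = -21*(2 + 12*(-1 + 2)²) + 3 = -21*(2 + 12*1²) + 3 = -21*(2 + 12*1) + 3 = -21*(2 + 12) + 3 = -21*14 + 3 = -294 + 3 = -291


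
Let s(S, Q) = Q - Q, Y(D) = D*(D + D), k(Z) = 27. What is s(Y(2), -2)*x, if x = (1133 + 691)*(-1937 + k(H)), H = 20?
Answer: 0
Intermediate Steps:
Y(D) = 2*D² (Y(D) = D*(2*D) = 2*D²)
s(S, Q) = 0
x = -3483840 (x = (1133 + 691)*(-1937 + 27) = 1824*(-1910) = -3483840)
s(Y(2), -2)*x = 0*(-3483840) = 0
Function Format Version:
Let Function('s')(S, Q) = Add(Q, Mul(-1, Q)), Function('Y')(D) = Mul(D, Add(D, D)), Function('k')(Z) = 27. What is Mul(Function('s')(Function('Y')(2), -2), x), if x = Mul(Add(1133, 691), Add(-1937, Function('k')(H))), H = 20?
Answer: 0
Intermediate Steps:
Function('Y')(D) = Mul(2, Pow(D, 2)) (Function('Y')(D) = Mul(D, Mul(2, D)) = Mul(2, Pow(D, 2)))
Function('s')(S, Q) = 0
x = -3483840 (x = Mul(Add(1133, 691), Add(-1937, 27)) = Mul(1824, -1910) = -3483840)
Mul(Function('s')(Function('Y')(2), -2), x) = Mul(0, -3483840) = 0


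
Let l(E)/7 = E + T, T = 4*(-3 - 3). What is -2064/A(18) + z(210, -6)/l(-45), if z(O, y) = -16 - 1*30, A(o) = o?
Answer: -802/7 ≈ -114.57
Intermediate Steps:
T = -24 (T = 4*(-6) = -24)
l(E) = -168 + 7*E (l(E) = 7*(E - 24) = 7*(-24 + E) = -168 + 7*E)
z(O, y) = -46 (z(O, y) = -16 - 30 = -46)
-2064/A(18) + z(210, -6)/l(-45) = -2064/18 - 46/(-168 + 7*(-45)) = -2064*1/18 - 46/(-168 - 315) = -344/3 - 46/(-483) = -344/3 - 46*(-1/483) = -344/3 + 2/21 = -802/7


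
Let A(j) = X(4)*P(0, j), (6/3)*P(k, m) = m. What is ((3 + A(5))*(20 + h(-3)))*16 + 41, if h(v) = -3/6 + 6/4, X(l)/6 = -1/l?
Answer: -211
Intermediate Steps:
X(l) = -6/l (X(l) = 6*(-1/l) = -6/l)
P(k, m) = m/2
h(v) = 1 (h(v) = -3*⅙ + 6*(¼) = -½ + 3/2 = 1)
A(j) = -3*j/4 (A(j) = (-6/4)*(j/2) = (-6*¼)*(j/2) = -3*j/4)
((3 + A(5))*(20 + h(-3)))*16 + 41 = ((3 - ¾*5)*(20 + 1))*16 + 41 = ((3 - 15/4)*21)*16 + 41 = -¾*21*16 + 41 = -63/4*16 + 41 = -252 + 41 = -211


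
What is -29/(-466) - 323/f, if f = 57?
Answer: -7835/1398 ≈ -5.6044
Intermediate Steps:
-29/(-466) - 323/f = -29/(-466) - 323/57 = -29*(-1/466) - 323*1/57 = 29/466 - 17/3 = -7835/1398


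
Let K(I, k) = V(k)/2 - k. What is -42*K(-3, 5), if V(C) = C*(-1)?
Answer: 315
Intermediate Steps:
V(C) = -C
K(I, k) = -3*k/2 (K(I, k) = -k/2 - k = -3*k/2)
-42*K(-3, 5) = -(-63)*5 = -42*(-15/2) = 315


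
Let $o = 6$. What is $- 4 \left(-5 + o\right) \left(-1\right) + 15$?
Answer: $19$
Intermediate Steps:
$- 4 \left(-5 + o\right) \left(-1\right) + 15 = - 4 \left(-5 + 6\right) \left(-1\right) + 15 = - 4 \cdot 1 \left(-1\right) + 15 = \left(-4\right) \left(-1\right) + 15 = 4 + 15 = 19$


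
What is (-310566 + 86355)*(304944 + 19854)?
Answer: -72823284378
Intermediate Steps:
(-310566 + 86355)*(304944 + 19854) = -224211*324798 = -72823284378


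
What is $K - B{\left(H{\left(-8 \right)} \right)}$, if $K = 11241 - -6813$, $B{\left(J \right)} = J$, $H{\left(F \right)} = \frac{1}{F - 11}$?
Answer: $\frac{343027}{19} \approx 18054.0$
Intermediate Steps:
$H{\left(F \right)} = \frac{1}{-11 + F}$
$K = 18054$ ($K = 11241 + 6813 = 18054$)
$K - B{\left(H{\left(-8 \right)} \right)} = 18054 - \frac{1}{-11 - 8} = 18054 - \frac{1}{-19} = 18054 - - \frac{1}{19} = 18054 + \frac{1}{19} = \frac{343027}{19}$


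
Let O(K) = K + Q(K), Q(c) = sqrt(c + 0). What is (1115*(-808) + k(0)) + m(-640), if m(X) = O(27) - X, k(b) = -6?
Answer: -900259 + 3*sqrt(3) ≈ -9.0025e+5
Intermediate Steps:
Q(c) = sqrt(c)
O(K) = K + sqrt(K)
m(X) = 27 - X + 3*sqrt(3) (m(X) = (27 + sqrt(27)) - X = (27 + 3*sqrt(3)) - X = 27 - X + 3*sqrt(3))
(1115*(-808) + k(0)) + m(-640) = (1115*(-808) - 6) + (27 - 1*(-640) + 3*sqrt(3)) = (-900920 - 6) + (27 + 640 + 3*sqrt(3)) = -900926 + (667 + 3*sqrt(3)) = -900259 + 3*sqrt(3)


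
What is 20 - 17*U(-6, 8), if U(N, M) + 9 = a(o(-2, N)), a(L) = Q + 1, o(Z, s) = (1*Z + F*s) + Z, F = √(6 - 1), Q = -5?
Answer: 241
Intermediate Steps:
F = √5 ≈ 2.2361
o(Z, s) = 2*Z + s*√5 (o(Z, s) = (1*Z + √5*s) + Z = (Z + s*√5) + Z = 2*Z + s*√5)
a(L) = -4 (a(L) = -5 + 1 = -4)
U(N, M) = -13 (U(N, M) = -9 - 4 = -13)
20 - 17*U(-6, 8) = 20 - 17*(-13) = 20 + 221 = 241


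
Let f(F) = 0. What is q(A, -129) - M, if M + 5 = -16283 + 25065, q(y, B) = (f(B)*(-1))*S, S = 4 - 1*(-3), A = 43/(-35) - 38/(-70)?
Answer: -8777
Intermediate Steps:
A = -24/35 (A = 43*(-1/35) - 38*(-1/70) = -43/35 + 19/35 = -24/35 ≈ -0.68571)
S = 7 (S = 4 + 3 = 7)
q(y, B) = 0 (q(y, B) = (0*(-1))*7 = 0*7 = 0)
M = 8777 (M = -5 + (-16283 + 25065) = -5 + 8782 = 8777)
q(A, -129) - M = 0 - 1*8777 = 0 - 8777 = -8777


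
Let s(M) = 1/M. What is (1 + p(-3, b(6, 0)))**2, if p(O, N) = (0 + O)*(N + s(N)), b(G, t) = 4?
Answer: 2209/16 ≈ 138.06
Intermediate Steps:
p(O, N) = O*(N + 1/N) (p(O, N) = (0 + O)*(N + 1/N) = O*(N + 1/N))
(1 + p(-3, b(6, 0)))**2 = (1 + (4*(-3) - 3/4))**2 = (1 + (-12 - 3*1/4))**2 = (1 + (-12 - 3/4))**2 = (1 - 51/4)**2 = (-47/4)**2 = 2209/16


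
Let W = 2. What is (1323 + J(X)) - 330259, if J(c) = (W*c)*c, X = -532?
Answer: 237112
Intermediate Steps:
J(c) = 2*c² (J(c) = (2*c)*c = 2*c²)
(1323 + J(X)) - 330259 = (1323 + 2*(-532)²) - 330259 = (1323 + 2*283024) - 330259 = (1323 + 566048) - 330259 = 567371 - 330259 = 237112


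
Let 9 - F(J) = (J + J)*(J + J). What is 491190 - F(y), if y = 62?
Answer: 506557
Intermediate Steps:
F(J) = 9 - 4*J**2 (F(J) = 9 - (J + J)*(J + J) = 9 - 2*J*2*J = 9 - 4*J**2)
491190 - F(y) = 491190 - (9 - 4*62**2) = 491190 - (9 - 4*3844) = 491190 - (9 - 15376) = 491190 - 1*(-15367) = 491190 + 15367 = 506557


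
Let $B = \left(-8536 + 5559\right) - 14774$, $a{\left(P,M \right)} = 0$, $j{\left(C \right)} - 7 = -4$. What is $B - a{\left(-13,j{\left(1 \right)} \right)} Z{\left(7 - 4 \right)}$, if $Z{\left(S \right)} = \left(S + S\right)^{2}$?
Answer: $-17751$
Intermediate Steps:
$j{\left(C \right)} = 3$ ($j{\left(C \right)} = 7 - 4 = 3$)
$Z{\left(S \right)} = 4 S^{2}$ ($Z{\left(S \right)} = \left(2 S\right)^{2} = 4 S^{2}$)
$B = -17751$ ($B = -2977 - 14774 = -17751$)
$B - a{\left(-13,j{\left(1 \right)} \right)} Z{\left(7 - 4 \right)} = -17751 - 0 \cdot 4 \left(7 - 4\right)^{2} = -17751 - 0 \cdot 4 \cdot 3^{2} = -17751 - 0 \cdot 4 \cdot 9 = -17751 - 0 \cdot 36 = -17751 - 0 = -17751 + 0 = -17751$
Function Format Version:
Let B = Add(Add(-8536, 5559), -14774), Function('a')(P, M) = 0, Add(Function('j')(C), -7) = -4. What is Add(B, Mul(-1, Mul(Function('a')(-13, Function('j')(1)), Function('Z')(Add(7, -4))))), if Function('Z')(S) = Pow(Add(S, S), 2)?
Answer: -17751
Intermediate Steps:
Function('j')(C) = 3 (Function('j')(C) = Add(7, -4) = 3)
Function('Z')(S) = Mul(4, Pow(S, 2)) (Function('Z')(S) = Pow(Mul(2, S), 2) = Mul(4, Pow(S, 2)))
B = -17751 (B = Add(-2977, -14774) = -17751)
Add(B, Mul(-1, Mul(Function('a')(-13, Function('j')(1)), Function('Z')(Add(7, -4))))) = Add(-17751, Mul(-1, Mul(0, Mul(4, Pow(Add(7, -4), 2))))) = Add(-17751, Mul(-1, Mul(0, Mul(4, Pow(3, 2))))) = Add(-17751, Mul(-1, Mul(0, Mul(4, 9)))) = Add(-17751, Mul(-1, Mul(0, 36))) = Add(-17751, Mul(-1, 0)) = Add(-17751, 0) = -17751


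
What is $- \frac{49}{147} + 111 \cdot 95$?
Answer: $\frac{31634}{3} \approx 10545.0$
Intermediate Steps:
$- \frac{49}{147} + 111 \cdot 95 = \left(-49\right) \frac{1}{147} + 10545 = - \frac{1}{3} + 10545 = \frac{31634}{3}$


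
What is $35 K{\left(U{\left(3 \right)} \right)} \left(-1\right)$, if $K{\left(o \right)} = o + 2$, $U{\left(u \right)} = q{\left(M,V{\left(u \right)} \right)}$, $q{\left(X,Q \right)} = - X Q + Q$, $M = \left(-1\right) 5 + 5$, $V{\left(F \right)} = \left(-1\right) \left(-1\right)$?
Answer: $-105$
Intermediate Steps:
$V{\left(F \right)} = 1$
$M = 0$ ($M = -5 + 5 = 0$)
$q{\left(X,Q \right)} = Q - Q X$ ($q{\left(X,Q \right)} = - Q X + Q = Q - Q X$)
$U{\left(u \right)} = 1$ ($U{\left(u \right)} = 1 \left(1 - 0\right) = 1 \left(1 + 0\right) = 1 \cdot 1 = 1$)
$K{\left(o \right)} = 2 + o$
$35 K{\left(U{\left(3 \right)} \right)} \left(-1\right) = 35 \left(2 + 1\right) \left(-1\right) = 35 \cdot 3 \left(-1\right) = 105 \left(-1\right) = -105$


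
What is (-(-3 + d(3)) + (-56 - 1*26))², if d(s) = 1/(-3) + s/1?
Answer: 60025/9 ≈ 6669.4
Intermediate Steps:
d(s) = -⅓ + s (d(s) = 1*(-⅓) + s*1 = -⅓ + s)
(-(-3 + d(3)) + (-56 - 1*26))² = (-(-3 + (-⅓ + 3)) + (-56 - 1*26))² = (-(-3 + 8/3) + (-56 - 26))² = (-1*(-⅓) - 82)² = (⅓ - 82)² = (-245/3)² = 60025/9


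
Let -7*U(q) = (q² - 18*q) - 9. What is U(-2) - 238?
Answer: -1697/7 ≈ -242.43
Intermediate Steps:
U(q) = 9/7 - q²/7 + 18*q/7 (U(q) = -((q² - 18*q) - 9)/7 = -(-9 + q² - 18*q)/7 = 9/7 - q²/7 + 18*q/7)
U(-2) - 238 = (9/7 - ⅐*(-2)² + (18/7)*(-2)) - 238 = (9/7 - ⅐*4 - 36/7) - 238 = (9/7 - 4/7 - 36/7) - 238 = -31/7 - 238 = -1697/7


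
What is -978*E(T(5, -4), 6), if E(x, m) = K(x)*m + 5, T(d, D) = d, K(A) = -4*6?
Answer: 135942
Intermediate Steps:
K(A) = -24
E(x, m) = 5 - 24*m (E(x, m) = -24*m + 5 = 5 - 24*m)
-978*E(T(5, -4), 6) = -978*(5 - 24*6) = -978*(5 - 144) = -978*(-139) = 135942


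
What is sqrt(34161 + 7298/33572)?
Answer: sqrt(9625599253270)/16786 ≈ 184.83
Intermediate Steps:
sqrt(34161 + 7298/33572) = sqrt(34161 + 7298*(1/33572)) = sqrt(34161 + 3649/16786) = sqrt(573430195/16786) = sqrt(9625599253270)/16786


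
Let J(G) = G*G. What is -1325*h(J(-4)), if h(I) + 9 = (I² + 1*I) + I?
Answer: -369675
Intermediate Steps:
J(G) = G²
h(I) = -9 + I² + 2*I (h(I) = -9 + ((I² + 1*I) + I) = -9 + ((I² + I) + I) = -9 + ((I + I²) + I) = -9 + (I² + 2*I) = -9 + I² + 2*I)
-1325*h(J(-4)) = -1325*(-9 + ((-4)²)² + 2*(-4)²) = -1325*(-9 + 16² + 2*16) = -1325*(-9 + 256 + 32) = -1325*279 = -369675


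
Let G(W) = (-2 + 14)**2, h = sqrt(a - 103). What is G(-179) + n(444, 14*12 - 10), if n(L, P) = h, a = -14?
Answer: 144 + 3*I*sqrt(13) ≈ 144.0 + 10.817*I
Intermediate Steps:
h = 3*I*sqrt(13) (h = sqrt(-14 - 103) = sqrt(-117) = 3*I*sqrt(13) ≈ 10.817*I)
n(L, P) = 3*I*sqrt(13)
G(W) = 144 (G(W) = 12**2 = 144)
G(-179) + n(444, 14*12 - 10) = 144 + 3*I*sqrt(13)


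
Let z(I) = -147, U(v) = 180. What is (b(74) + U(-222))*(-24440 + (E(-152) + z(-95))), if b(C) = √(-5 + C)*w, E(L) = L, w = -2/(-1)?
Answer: -4453020 - 49478*√69 ≈ -4.8640e+6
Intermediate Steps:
w = 2 (w = -2*(-1) = 2)
b(C) = 2*√(-5 + C) (b(C) = √(-5 + C)*2 = 2*√(-5 + C))
(b(74) + U(-222))*(-24440 + (E(-152) + z(-95))) = (2*√(-5 + 74) + 180)*(-24440 + (-152 - 147)) = (2*√69 + 180)*(-24440 - 299) = (180 + 2*√69)*(-24739) = -4453020 - 49478*√69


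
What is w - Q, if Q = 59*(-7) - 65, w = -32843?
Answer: -32365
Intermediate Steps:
Q = -478 (Q = -413 - 65 = -478)
w - Q = -32843 - 1*(-478) = -32843 + 478 = -32365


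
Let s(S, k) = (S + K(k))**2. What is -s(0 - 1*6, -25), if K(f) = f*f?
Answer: -383161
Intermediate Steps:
K(f) = f**2
s(S, k) = (S + k**2)**2
-s(0 - 1*6, -25) = -((0 - 1*6) + (-25)**2)**2 = -((0 - 6) + 625)**2 = -(-6 + 625)**2 = -1*619**2 = -1*383161 = -383161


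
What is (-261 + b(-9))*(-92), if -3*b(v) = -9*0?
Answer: 24012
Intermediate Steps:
b(v) = 0 (b(v) = -(-3)*0 = -1/3*0 = 0)
(-261 + b(-9))*(-92) = (-261 + 0)*(-92) = -261*(-92) = 24012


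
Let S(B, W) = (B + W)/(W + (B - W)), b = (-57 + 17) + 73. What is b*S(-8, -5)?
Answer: 429/8 ≈ 53.625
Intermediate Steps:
b = 33 (b = -40 + 73 = 33)
S(B, W) = (B + W)/B
b*S(-8, -5) = 33*((-8 - 5)/(-8)) = 33*(-⅛*(-13)) = 33*(13/8) = 429/8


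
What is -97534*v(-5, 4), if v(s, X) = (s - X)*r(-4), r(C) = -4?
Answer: -3511224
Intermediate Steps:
v(s, X) = -4*s + 4*X (v(s, X) = (s - X)*(-4) = -4*s + 4*X)
-97534*v(-5, 4) = -97534*(-4*(-5) + 4*4) = -97534*(20 + 16) = -97534*36 = -3511224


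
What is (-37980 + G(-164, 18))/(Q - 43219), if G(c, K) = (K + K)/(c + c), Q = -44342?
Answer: 38449/88642 ≈ 0.43376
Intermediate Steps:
G(c, K) = K/c (G(c, K) = (2*K)/((2*c)) = (2*K)*(1/(2*c)) = K/c)
(-37980 + G(-164, 18))/(Q - 43219) = (-37980 + 18/(-164))/(-44342 - 43219) = (-37980 + 18*(-1/164))/(-87561) = (-37980 - 9/82)*(-1/87561) = -3114369/82*(-1/87561) = 38449/88642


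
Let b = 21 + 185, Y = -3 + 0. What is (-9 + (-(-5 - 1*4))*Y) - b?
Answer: -242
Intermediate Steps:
Y = -3
b = 206
(-9 + (-(-5 - 1*4))*Y) - b = (-9 - (-5 - 1*4)*(-3)) - 1*206 = (-9 - (-5 - 4)*(-3)) - 206 = (-9 - 1*(-9)*(-3)) - 206 = (-9 + 9*(-3)) - 206 = (-9 - 27) - 206 = -36 - 206 = -242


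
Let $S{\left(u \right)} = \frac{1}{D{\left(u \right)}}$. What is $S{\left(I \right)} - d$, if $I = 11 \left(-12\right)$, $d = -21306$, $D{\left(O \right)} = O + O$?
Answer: $\frac{5624783}{264} \approx 21306.0$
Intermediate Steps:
$D{\left(O \right)} = 2 O$
$I = -132$
$S{\left(u \right)} = \frac{1}{2 u}$
$S{\left(I \right)} - d = \frac{1}{2 \left(-132\right)} - -21306 = \frac{1}{2} \left(- \frac{1}{132}\right) + 21306 = - \frac{1}{264} + 21306 = \frac{5624783}{264}$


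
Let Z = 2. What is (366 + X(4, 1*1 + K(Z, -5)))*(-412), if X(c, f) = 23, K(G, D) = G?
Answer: -160268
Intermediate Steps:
(366 + X(4, 1*1 + K(Z, -5)))*(-412) = (366 + 23)*(-412) = 389*(-412) = -160268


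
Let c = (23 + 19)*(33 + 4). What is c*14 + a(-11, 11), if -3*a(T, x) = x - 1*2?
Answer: 21753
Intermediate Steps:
a(T, x) = ⅔ - x/3 (a(T, x) = -(x - 1*2)/3 = -(x - 2)/3 = -(-2 + x)/3 = ⅔ - x/3)
c = 1554 (c = 42*37 = 1554)
c*14 + a(-11, 11) = 1554*14 + (⅔ - ⅓*11) = 21756 + (⅔ - 11/3) = 21756 - 3 = 21753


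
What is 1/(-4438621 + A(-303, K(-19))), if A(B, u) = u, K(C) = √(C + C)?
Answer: -4438621/19701356381679 - I*√38/19701356381679 ≈ -2.253e-7 - 3.1289e-13*I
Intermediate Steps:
K(C) = √2*√C (K(C) = √(2*C) = √2*√C)
1/(-4438621 + A(-303, K(-19))) = 1/(-4438621 + √2*√(-19)) = 1/(-4438621 + √2*(I*√19)) = 1/(-4438621 + I*√38)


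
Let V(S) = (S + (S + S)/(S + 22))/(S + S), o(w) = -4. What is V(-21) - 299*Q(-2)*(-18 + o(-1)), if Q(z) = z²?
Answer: 52627/2 ≈ 26314.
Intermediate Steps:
V(S) = (S + 2*S/(22 + S))/(2*S) (V(S) = (S + (2*S)/(22 + S))/((2*S)) = (S + 2*S/(22 + S))*(1/(2*S)) = (S + 2*S/(22 + S))/(2*S))
V(-21) - 299*Q(-2)*(-18 + o(-1)) = (24 - 21)/(2*(22 - 21)) - 299*(-2)²*(-18 - 4) = (½)*3/1 - 1196*(-22) = (½)*1*3 - 299*(-88) = 3/2 + 26312 = 52627/2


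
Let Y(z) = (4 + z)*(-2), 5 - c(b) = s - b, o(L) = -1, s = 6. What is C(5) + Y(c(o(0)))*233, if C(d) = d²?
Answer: -907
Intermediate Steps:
c(b) = -1 + b (c(b) = 5 - (6 - b) = 5 + (-6 + b) = -1 + b)
Y(z) = -8 - 2*z
C(5) + Y(c(o(0)))*233 = 5² + (-8 - 2*(-1 - 1))*233 = 25 + (-8 - 2*(-2))*233 = 25 + (-8 + 4)*233 = 25 - 4*233 = 25 - 932 = -907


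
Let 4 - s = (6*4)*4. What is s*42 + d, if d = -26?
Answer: -3890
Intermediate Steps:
s = -92 (s = 4 - 6*4*4 = 4 - 24*4 = 4 - 1*96 = 4 - 96 = -92)
s*42 + d = -92*42 - 26 = -3864 - 26 = -3890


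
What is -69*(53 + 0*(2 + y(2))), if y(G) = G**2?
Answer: -3657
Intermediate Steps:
-69*(53 + 0*(2 + y(2))) = -69*(53 + 0*(2 + 2**2)) = -69*(53 + 0*(2 + 4)) = -69*(53 + 0*6) = -69*(53 + 0) = -69*53 = -3657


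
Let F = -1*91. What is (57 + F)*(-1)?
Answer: 34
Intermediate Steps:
F = -91
(57 + F)*(-1) = (57 - 91)*(-1) = -34*(-1) = 34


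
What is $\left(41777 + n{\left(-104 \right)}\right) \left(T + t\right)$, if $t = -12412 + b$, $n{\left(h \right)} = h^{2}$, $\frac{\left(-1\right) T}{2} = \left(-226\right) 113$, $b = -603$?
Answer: $2001742173$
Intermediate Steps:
$T = 51076$ ($T = - 2 \left(\left(-226\right) 113\right) = \left(-2\right) \left(-25538\right) = 51076$)
$t = -13015$ ($t = -12412 - 603 = -13015$)
$\left(41777 + n{\left(-104 \right)}\right) \left(T + t\right) = \left(41777 + \left(-104\right)^{2}\right) \left(51076 - 13015\right) = \left(41777 + 10816\right) 38061 = 52593 \cdot 38061 = 2001742173$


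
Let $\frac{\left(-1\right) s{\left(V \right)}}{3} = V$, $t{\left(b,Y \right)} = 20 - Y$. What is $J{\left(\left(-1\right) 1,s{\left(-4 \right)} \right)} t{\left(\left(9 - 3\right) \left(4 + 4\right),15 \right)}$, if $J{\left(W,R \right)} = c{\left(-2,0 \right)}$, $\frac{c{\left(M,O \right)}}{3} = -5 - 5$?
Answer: $-150$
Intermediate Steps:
$c{\left(M,O \right)} = -30$ ($c{\left(M,O \right)} = 3 \left(-5 - 5\right) = 3 \left(-10\right) = -30$)
$s{\left(V \right)} = - 3 V$
$J{\left(W,R \right)} = -30$
$J{\left(\left(-1\right) 1,s{\left(-4 \right)} \right)} t{\left(\left(9 - 3\right) \left(4 + 4\right),15 \right)} = - 30 \left(20 - 15\right) = \left(-30\right) 5 = -150$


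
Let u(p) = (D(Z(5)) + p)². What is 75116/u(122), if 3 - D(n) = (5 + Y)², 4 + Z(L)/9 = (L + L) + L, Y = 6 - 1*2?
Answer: 18779/484 ≈ 38.800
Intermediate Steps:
Y = 4 (Y = 6 - 2 = 4)
Z(L) = -36 + 27*L (Z(L) = -36 + 9*((L + L) + L) = -36 + 9*(2*L + L) = -36 + 9*(3*L) = -36 + 27*L)
D(n) = -78 (D(n) = 3 - (5 + 4)² = 3 - 1*9² = 3 - 1*81 = 3 - 81 = -78)
u(p) = (-78 + p)²
75116/u(122) = 75116/((-78 + 122)²) = 75116/(44²) = 75116/1936 = 75116*(1/1936) = 18779/484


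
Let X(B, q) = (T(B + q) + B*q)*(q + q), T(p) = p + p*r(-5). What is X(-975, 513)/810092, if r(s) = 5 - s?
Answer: -259196841/405046 ≈ -639.92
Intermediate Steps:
T(p) = 11*p (T(p) = p + p*(5 - 1*(-5)) = p + p*(5 + 5) = p + p*10 = p + 10*p = 11*p)
X(B, q) = 2*q*(11*B + 11*q + B*q) (X(B, q) = (11*(B + q) + B*q)*(q + q) = ((11*B + 11*q) + B*q)*(2*q) = (11*B + 11*q + B*q)*(2*q) = 2*q*(11*B + 11*q + B*q))
X(-975, 513)/810092 = (2*513*(11*(-975) + 11*513 - 975*513))/810092 = (2*513*(-10725 + 5643 - 500175))*(1/810092) = (2*513*(-505257))*(1/810092) = -518393682*1/810092 = -259196841/405046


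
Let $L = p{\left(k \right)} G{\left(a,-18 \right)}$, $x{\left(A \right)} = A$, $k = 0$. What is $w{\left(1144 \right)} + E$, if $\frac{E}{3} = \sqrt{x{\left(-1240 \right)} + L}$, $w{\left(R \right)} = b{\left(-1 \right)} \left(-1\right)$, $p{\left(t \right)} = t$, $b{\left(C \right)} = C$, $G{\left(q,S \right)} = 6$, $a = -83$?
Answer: $1 + 6 i \sqrt{310} \approx 1.0 + 105.64 i$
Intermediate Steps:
$w{\left(R \right)} = 1$ ($w{\left(R \right)} = \left(-1\right) \left(-1\right) = 1$)
$L = 0$ ($L = 0 \cdot 6 = 0$)
$E = 6 i \sqrt{310}$ ($E = 3 \sqrt{-1240 + 0} = 3 \sqrt{-1240} = 3 \cdot 2 i \sqrt{310} = 6 i \sqrt{310} \approx 105.64 i$)
$w{\left(1144 \right)} + E = 1 + 6 i \sqrt{310}$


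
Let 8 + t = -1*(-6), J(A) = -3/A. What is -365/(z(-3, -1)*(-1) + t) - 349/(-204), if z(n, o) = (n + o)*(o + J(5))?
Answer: 64493/1428 ≈ 45.163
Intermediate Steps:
z(n, o) = (-⅗ + o)*(n + o) (z(n, o) = (n + o)*(o - 3/5) = (n + o)*(o - 3*⅕) = (n + o)*(o - ⅗) = (n + o)*(-⅗ + o) = (-⅗ + o)*(n + o))
t = -2 (t = -8 - 1*(-6) = -8 + 6 = -2)
-365/(z(-3, -1)*(-1) + t) - 349/(-204) = -365/(((-1)² - ⅗*(-3) - ⅗*(-1) - 3*(-1))*(-1) - 2) - 349/(-204) = -365/((1 + 9/5 + ⅗ + 3)*(-1) - 2) - 349*(-1/204) = -365/((32/5)*(-1) - 2) + 349/204 = -365/(-32/5 - 2) + 349/204 = -365/(-42/5) + 349/204 = -365*(-5/42) + 349/204 = 1825/42 + 349/204 = 64493/1428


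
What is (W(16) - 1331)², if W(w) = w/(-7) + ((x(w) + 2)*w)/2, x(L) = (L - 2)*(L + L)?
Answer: 251761689/49 ≈ 5.1380e+6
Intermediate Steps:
x(L) = 2*L*(-2 + L) (x(L) = (-2 + L)*(2*L) = 2*L*(-2 + L))
W(w) = -w/7 + w*(2 + 2*w*(-2 + w))/2 (W(w) = w/(-7) + ((2*w*(-2 + w) + 2)*w)/2 = w*(-⅐) + ((2 + 2*w*(-2 + w))*w)*(½) = -w/7 + (w*(2 + 2*w*(-2 + w)))*(½) = -w/7 + w*(2 + 2*w*(-2 + w))/2)
(W(16) - 1331)² = ((⅐)*16*(6 + 7*16*(-2 + 16)) - 1331)² = ((⅐)*16*(6 + 7*16*14) - 1331)² = ((⅐)*16*(6 + 1568) - 1331)² = ((⅐)*16*1574 - 1331)² = (25184/7 - 1331)² = (15867/7)² = 251761689/49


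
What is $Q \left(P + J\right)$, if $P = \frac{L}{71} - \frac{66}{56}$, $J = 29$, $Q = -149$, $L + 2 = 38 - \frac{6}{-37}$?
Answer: $- \frac{310500653}{73556} \approx -4221.3$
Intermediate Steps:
$L = \frac{1338}{37}$ ($L = -2 + \left(38 - \frac{6}{-37}\right) = -2 + \left(38 - 6 \left(- \frac{1}{37}\right)\right) = -2 + \left(38 - - \frac{6}{37}\right) = -2 + \left(38 + \frac{6}{37}\right) = -2 + \frac{1412}{37} = \frac{1338}{37} \approx 36.162$)
$P = - \frac{49227}{73556}$ ($P = \frac{1338}{37 \cdot 71} - \frac{66}{56} = \frac{1338}{37} \cdot \frac{1}{71} - \frac{33}{28} = \frac{1338}{2627} - \frac{33}{28} = - \frac{49227}{73556} \approx -0.66924$)
$Q \left(P + J\right) = - 149 \left(- \frac{49227}{73556} + 29\right) = \left(-149\right) \frac{2083897}{73556} = - \frac{310500653}{73556}$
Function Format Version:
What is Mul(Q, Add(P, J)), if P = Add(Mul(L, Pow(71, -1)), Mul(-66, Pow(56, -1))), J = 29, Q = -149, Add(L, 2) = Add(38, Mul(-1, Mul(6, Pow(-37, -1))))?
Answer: Rational(-310500653, 73556) ≈ -4221.3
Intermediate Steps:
L = Rational(1338, 37) (L = Add(-2, Add(38, Mul(-1, Mul(6, Pow(-37, -1))))) = Add(-2, Add(38, Mul(-1, Mul(6, Rational(-1, 37))))) = Add(-2, Add(38, Mul(-1, Rational(-6, 37)))) = Add(-2, Add(38, Rational(6, 37))) = Add(-2, Rational(1412, 37)) = Rational(1338, 37) ≈ 36.162)
P = Rational(-49227, 73556) (P = Add(Mul(Rational(1338, 37), Pow(71, -1)), Mul(-66, Pow(56, -1))) = Add(Mul(Rational(1338, 37), Rational(1, 71)), Mul(-66, Rational(1, 56))) = Add(Rational(1338, 2627), Rational(-33, 28)) = Rational(-49227, 73556) ≈ -0.66924)
Mul(Q, Add(P, J)) = Mul(-149, Add(Rational(-49227, 73556), 29)) = Mul(-149, Rational(2083897, 73556)) = Rational(-310500653, 73556)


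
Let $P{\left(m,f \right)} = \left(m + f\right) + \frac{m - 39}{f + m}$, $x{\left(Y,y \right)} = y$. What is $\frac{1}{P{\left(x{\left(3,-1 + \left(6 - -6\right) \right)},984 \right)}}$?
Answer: $\frac{995}{989997} \approx 0.0010051$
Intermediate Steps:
$P{\left(m,f \right)} = f + m + \frac{-39 + m}{f + m}$ ($P{\left(m,f \right)} = \left(f + m\right) + \frac{-39 + m}{f + m} = f + m + \frac{-39 + m}{f + m}$)
$\frac{1}{P{\left(x{\left(3,-1 + \left(6 - -6\right) \right)},984 \right)}} = \frac{1}{\frac{1}{984 + \left(-1 + \left(6 - -6\right)\right)} \left(-39 + \left(-1 + \left(6 - -6\right)\right) + 984^{2} + \left(-1 + \left(6 - -6\right)\right)^{2} + 2 \cdot 984 \left(-1 + \left(6 - -6\right)\right)\right)} = \frac{1}{\frac{1}{984 + \left(-1 + \left(6 + 6\right)\right)} \left(-39 + \left(-1 + \left(6 + 6\right)\right) + 968256 + \left(-1 + \left(6 + 6\right)\right)^{2} + 2 \cdot 984 \left(-1 + \left(6 + 6\right)\right)\right)} = \frac{1}{\frac{1}{984 + \left(-1 + 12\right)} \left(-39 + \left(-1 + 12\right) + 968256 + \left(-1 + 12\right)^{2} + 2 \cdot 984 \left(-1 + 12\right)\right)} = \frac{1}{\frac{1}{984 + 11} \left(-39 + 11 + 968256 + 11^{2} + 2 \cdot 984 \cdot 11\right)} = \frac{1}{\frac{1}{995} \left(-39 + 11 + 968256 + 121 + 21648\right)} = \frac{1}{\frac{1}{995} \cdot 989997} = \frac{1}{\frac{989997}{995}} = \frac{995}{989997}$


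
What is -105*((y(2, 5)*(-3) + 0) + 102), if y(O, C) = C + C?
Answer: -7560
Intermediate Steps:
y(O, C) = 2*C
-105*((y(2, 5)*(-3) + 0) + 102) = -105*(((2*5)*(-3) + 0) + 102) = -105*((10*(-3) + 0) + 102) = -105*((-30 + 0) + 102) = -105*(-30 + 102) = -105*72 = -7560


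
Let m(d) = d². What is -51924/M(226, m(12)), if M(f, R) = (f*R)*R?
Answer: -4327/390528 ≈ -0.011080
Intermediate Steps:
M(f, R) = f*R² (M(f, R) = (R*f)*R = f*R²)
-51924/M(226, m(12)) = -51924/(226*(12²)²) = -51924/(226*144²) = -51924/(226*20736) = -51924/4686336 = -51924*1/4686336 = -4327/390528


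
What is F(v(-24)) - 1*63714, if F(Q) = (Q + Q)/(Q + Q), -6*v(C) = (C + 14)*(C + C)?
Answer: -63713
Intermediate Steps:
v(C) = -C*(14 + C)/3 (v(C) = -(C + 14)*(C + C)/6 = -(14 + C)*2*C/6 = -C*(14 + C)/3)
F(Q) = 1 (F(Q) = (2*Q)/((2*Q)) = (2*Q)*(1/(2*Q)) = 1)
F(v(-24)) - 1*63714 = 1 - 1*63714 = 1 - 63714 = -63713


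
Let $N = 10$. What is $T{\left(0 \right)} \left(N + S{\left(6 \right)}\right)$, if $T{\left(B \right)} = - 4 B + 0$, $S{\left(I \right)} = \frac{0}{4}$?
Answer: $0$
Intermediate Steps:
$S{\left(I \right)} = 0$ ($S{\left(I \right)} = 0 \cdot \frac{1}{4} = 0$)
$T{\left(B \right)} = - 4 B$
$T{\left(0 \right)} \left(N + S{\left(6 \right)}\right) = \left(-4\right) 0 \left(10 + 0\right) = 0 \cdot 10 = 0$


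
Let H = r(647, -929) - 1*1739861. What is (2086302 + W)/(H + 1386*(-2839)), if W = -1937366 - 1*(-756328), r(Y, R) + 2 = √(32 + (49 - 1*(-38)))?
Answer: -2568558505144/16101206514985 - 452632*√119/16101206514985 ≈ -0.15953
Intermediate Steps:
r(Y, R) = -2 + √119 (r(Y, R) = -2 + √(32 + (49 - 1*(-38))) = -2 + √(32 + (49 + 38)) = -2 + √(32 + 87) = -2 + √119)
W = -1181038 (W = -1937366 + 756328 = -1181038)
H = -1739863 + √119 (H = (-2 + √119) - 1*1739861 = (-2 + √119) - 1739861 = -1739863 + √119 ≈ -1.7399e+6)
(2086302 + W)/(H + 1386*(-2839)) = (2086302 - 1181038)/((-1739863 + √119) + 1386*(-2839)) = 905264/((-1739863 + √119) - 3934854) = 905264/(-5674717 + √119)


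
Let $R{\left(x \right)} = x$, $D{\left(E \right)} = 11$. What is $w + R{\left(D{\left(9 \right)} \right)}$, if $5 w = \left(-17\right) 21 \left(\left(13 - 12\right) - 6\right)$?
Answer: $368$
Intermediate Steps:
$w = 357$ ($w = \frac{\left(-17\right) 21 \left(\left(13 - 12\right) - 6\right)}{5} = \frac{\left(-357\right) \left(1 - 6\right)}{5} = \frac{\left(-357\right) \left(-5\right)}{5} = \frac{1}{5} \cdot 1785 = 357$)
$w + R{\left(D{\left(9 \right)} \right)} = 357 + 11 = 368$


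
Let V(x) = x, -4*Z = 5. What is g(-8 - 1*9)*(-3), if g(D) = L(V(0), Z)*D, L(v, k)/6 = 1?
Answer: 306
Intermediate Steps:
Z = -5/4 (Z = -1/4*5 = -5/4 ≈ -1.2500)
L(v, k) = 6 (L(v, k) = 6*1 = 6)
g(D) = 6*D
g(-8 - 1*9)*(-3) = (6*(-8 - 1*9))*(-3) = (6*(-8 - 9))*(-3) = (6*(-17))*(-3) = -102*(-3) = 306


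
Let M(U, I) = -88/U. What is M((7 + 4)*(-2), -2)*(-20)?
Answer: -80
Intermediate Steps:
M((7 + 4)*(-2), -2)*(-20) = -88*(-1/(2*(7 + 4)))*(-20) = -88/(11*(-2))*(-20) = -88/(-22)*(-20) = -88*(-1/22)*(-20) = 4*(-20) = -80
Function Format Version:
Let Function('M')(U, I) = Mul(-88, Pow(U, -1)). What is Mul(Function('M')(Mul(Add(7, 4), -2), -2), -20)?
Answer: -80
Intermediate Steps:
Mul(Function('M')(Mul(Add(7, 4), -2), -2), -20) = Mul(Mul(-88, Pow(Mul(Add(7, 4), -2), -1)), -20) = Mul(Mul(-88, Pow(Mul(11, -2), -1)), -20) = Mul(Mul(-88, Pow(-22, -1)), -20) = Mul(Mul(-88, Rational(-1, 22)), -20) = Mul(4, -20) = -80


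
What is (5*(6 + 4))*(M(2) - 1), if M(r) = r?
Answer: 50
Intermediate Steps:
(5*(6 + 4))*(M(2) - 1) = (5*(6 + 4))*(2 - 1) = (5*10)*1 = 50*1 = 50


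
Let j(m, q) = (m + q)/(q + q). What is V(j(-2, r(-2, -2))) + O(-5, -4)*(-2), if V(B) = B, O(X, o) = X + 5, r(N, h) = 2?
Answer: 0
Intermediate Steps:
O(X, o) = 5 + X
j(m, q) = (m + q)/(2*q) (j(m, q) = (m + q)/((2*q)) = (m + q)*(1/(2*q)) = (m + q)/(2*q))
V(j(-2, r(-2, -2))) + O(-5, -4)*(-2) = (½)*(-2 + 2)/2 + (5 - 5)*(-2) = (½)*(½)*0 + 0*(-2) = 0 + 0 = 0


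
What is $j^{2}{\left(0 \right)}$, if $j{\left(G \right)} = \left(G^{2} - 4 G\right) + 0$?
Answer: $0$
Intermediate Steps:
$j{\left(G \right)} = G^{2} - 4 G$
$j^{2}{\left(0 \right)} = \left(0 \left(-4 + 0\right)\right)^{2} = \left(0 \left(-4\right)\right)^{2} = 0^{2} = 0$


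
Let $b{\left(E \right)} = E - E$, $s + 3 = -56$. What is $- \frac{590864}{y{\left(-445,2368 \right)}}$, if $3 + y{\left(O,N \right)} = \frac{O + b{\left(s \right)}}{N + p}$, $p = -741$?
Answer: $\frac{480667864}{2663} \approx 1.805 \cdot 10^{5}$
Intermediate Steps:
$s = -59$ ($s = -3 - 56 = -59$)
$b{\left(E \right)} = 0$
$y{\left(O,N \right)} = -3 + \frac{O}{-741 + N}$ ($y{\left(O,N \right)} = -3 + \frac{O + 0}{N - 741} = -3 + \frac{O}{-741 + N}$)
$- \frac{590864}{y{\left(-445,2368 \right)}} = - \frac{590864}{\frac{1}{-741 + 2368} \left(2223 - 445 - 7104\right)} = - \frac{590864}{\frac{1}{1627} \left(2223 - 445 - 7104\right)} = - \frac{590864}{\frac{1}{1627} \left(-5326\right)} = - \frac{590864}{- \frac{5326}{1627}} = \left(-590864\right) \left(- \frac{1627}{5326}\right) = \frac{480667864}{2663}$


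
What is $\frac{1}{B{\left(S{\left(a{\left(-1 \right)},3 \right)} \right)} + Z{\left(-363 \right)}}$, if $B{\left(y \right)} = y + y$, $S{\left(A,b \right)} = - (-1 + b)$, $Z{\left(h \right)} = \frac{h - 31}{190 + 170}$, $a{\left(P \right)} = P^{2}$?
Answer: $- \frac{180}{917} \approx -0.19629$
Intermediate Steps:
$Z{\left(h \right)} = - \frac{31}{360} + \frac{h}{360}$ ($Z{\left(h \right)} = \frac{-31 + h}{360} = \left(-31 + h\right) \frac{1}{360} = - \frac{31}{360} + \frac{h}{360}$)
$S{\left(A,b \right)} = 1 - b$
$B{\left(y \right)} = 2 y$
$\frac{1}{B{\left(S{\left(a{\left(-1 \right)},3 \right)} \right)} + Z{\left(-363 \right)}} = \frac{1}{2 \left(1 - 3\right) + \left(- \frac{31}{360} + \frac{1}{360} \left(-363\right)\right)} = \frac{1}{2 \left(1 - 3\right) - \frac{197}{180}} = \frac{1}{2 \left(-2\right) - \frac{197}{180}} = \frac{1}{-4 - \frac{197}{180}} = \frac{1}{- \frac{917}{180}} = - \frac{180}{917}$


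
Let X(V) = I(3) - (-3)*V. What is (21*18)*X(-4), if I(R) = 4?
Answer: -3024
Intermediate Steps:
X(V) = 4 + 3*V (X(V) = 4 - (-3)*V = 4 + 3*V)
(21*18)*X(-4) = (21*18)*(4 + 3*(-4)) = 378*(4 - 12) = 378*(-8) = -3024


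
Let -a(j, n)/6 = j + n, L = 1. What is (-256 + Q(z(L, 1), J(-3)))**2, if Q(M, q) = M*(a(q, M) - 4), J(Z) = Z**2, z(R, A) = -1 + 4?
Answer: 234256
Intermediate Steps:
a(j, n) = -6*j - 6*n (a(j, n) = -6*(j + n) = -6*j - 6*n)
z(R, A) = 3
Q(M, q) = M*(-4 - 6*M - 6*q) (Q(M, q) = M*((-6*q - 6*M) - 4) = M*((-6*M - 6*q) - 4) = M*(-4 - 6*M - 6*q))
(-256 + Q(z(L, 1), J(-3)))**2 = (-256 - 2*3*(2 + 3*3 + 3*(-3)**2))**2 = (-256 - 2*3*(2 + 9 + 3*9))**2 = (-256 - 2*3*(2 + 9 + 27))**2 = (-256 - 2*3*38)**2 = (-256 - 228)**2 = (-484)**2 = 234256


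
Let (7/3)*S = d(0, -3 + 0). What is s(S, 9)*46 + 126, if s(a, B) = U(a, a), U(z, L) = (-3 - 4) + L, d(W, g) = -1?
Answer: -1510/7 ≈ -215.71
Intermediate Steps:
S = -3/7 (S = (3/7)*(-1) = -3/7 ≈ -0.42857)
U(z, L) = -7 + L
s(a, B) = -7 + a
s(S, 9)*46 + 126 = (-7 - 3/7)*46 + 126 = -52/7*46 + 126 = -2392/7 + 126 = -1510/7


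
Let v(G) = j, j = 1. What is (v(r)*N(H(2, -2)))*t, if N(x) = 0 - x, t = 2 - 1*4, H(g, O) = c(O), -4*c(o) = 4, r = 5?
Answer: -2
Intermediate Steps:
c(o) = -1 (c(o) = -1/4*4 = -1)
H(g, O) = -1
t = -2 (t = 2 - 4 = -2)
v(G) = 1
N(x) = -x
(v(r)*N(H(2, -2)))*t = (1*(-1*(-1)))*(-2) = (1*1)*(-2) = 1*(-2) = -2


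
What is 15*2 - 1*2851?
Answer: -2821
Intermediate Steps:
15*2 - 1*2851 = 30 - 2851 = -2821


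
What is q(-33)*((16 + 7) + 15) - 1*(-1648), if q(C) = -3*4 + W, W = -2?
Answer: 1116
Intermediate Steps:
q(C) = -14 (q(C) = -3*4 - 2 = -12 - 2 = -14)
q(-33)*((16 + 7) + 15) - 1*(-1648) = -14*((16 + 7) + 15) - 1*(-1648) = -14*(23 + 15) + 1648 = -14*38 + 1648 = -532 + 1648 = 1116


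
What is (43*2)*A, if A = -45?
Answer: -3870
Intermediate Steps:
(43*2)*A = (43*2)*(-45) = 86*(-45) = -3870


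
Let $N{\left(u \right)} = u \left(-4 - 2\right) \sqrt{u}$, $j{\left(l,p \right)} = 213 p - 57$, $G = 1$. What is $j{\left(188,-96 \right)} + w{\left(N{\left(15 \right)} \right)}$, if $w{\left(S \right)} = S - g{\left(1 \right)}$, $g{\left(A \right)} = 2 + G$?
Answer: $-20508 - 90 \sqrt{15} \approx -20857.0$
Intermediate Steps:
$g{\left(A \right)} = 3$ ($g{\left(A \right)} = 2 + 1 = 3$)
$j{\left(l,p \right)} = -57 + 213 p$
$N{\left(u \right)} = - 6 u^{\frac{3}{2}}$ ($N{\left(u \right)} = u \left(-6\right) \sqrt{u} = - 6 u \sqrt{u} = - 6 u^{\frac{3}{2}}$)
$w{\left(S \right)} = -3 + S$ ($w{\left(S \right)} = S - 3 = -3 + S$)
$j{\left(188,-96 \right)} + w{\left(N{\left(15 \right)} \right)} = \left(-57 + 213 \left(-96\right)\right) - \left(3 + 6 \cdot 15^{\frac{3}{2}}\right) = \left(-57 - 20448\right) - \left(3 + 6 \cdot 15 \sqrt{15}\right) = -20505 - \left(3 + 90 \sqrt{15}\right) = -20508 - 90 \sqrt{15}$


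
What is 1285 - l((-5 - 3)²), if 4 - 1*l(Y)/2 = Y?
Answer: 1405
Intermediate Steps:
l(Y) = 8 - 2*Y
1285 - l((-5 - 3)²) = 1285 - (8 - 2*(-5 - 3)²) = 1285 - (8 - 2*(-8)²) = 1285 - (8 - 2*64) = 1285 - (8 - 128) = 1285 - 1*(-120) = 1285 + 120 = 1405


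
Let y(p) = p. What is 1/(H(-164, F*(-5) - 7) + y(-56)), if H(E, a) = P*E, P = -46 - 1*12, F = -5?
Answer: 1/9456 ≈ 0.00010575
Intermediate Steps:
P = -58 (P = -46 - 12 = -58)
H(E, a) = -58*E
1/(H(-164, F*(-5) - 7) + y(-56)) = 1/(-58*(-164) - 56) = 1/(9512 - 56) = 1/9456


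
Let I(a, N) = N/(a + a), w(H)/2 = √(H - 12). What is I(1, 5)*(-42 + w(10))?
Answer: -105 + 5*I*√2 ≈ -105.0 + 7.0711*I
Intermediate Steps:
w(H) = 2*√(-12 + H) (w(H) = 2*√(H - 12) = 2*√(-12 + H))
I(a, N) = N/(2*a) (I(a, N) = N/((2*a)) = N*(1/(2*a)) = N/(2*a))
I(1, 5)*(-42 + w(10)) = ((½)*5/1)*(-42 + 2*√(-12 + 10)) = ((½)*5*1)*(-42 + 2*√(-2)) = 5*(-42 + 2*(I*√2))/2 = 5*(-42 + 2*I*√2)/2 = -105 + 5*I*√2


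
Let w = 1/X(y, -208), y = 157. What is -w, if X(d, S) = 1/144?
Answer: -144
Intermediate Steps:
X(d, S) = 1/144
w = 144 (w = 1/(1/144) = 144)
-w = -1*144 = -144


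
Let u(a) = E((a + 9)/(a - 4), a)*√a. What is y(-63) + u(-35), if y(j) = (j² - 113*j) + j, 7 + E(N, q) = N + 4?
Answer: 11025 - 7*I*√35/3 ≈ 11025.0 - 13.804*I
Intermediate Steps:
E(N, q) = -3 + N (E(N, q) = -7 + (N + 4) = -7 + (4 + N) = -3 + N)
u(a) = √a*(-3 + (9 + a)/(-4 + a)) (u(a) = (-3 + (a + 9)/(a - 4))*√a = (-3 + (9 + a)/(-4 + a))*√a = √a*(-3 + (9 + a)/(-4 + a)))
y(j) = j² - 112*j
y(-63) + u(-35) = -63*(-112 - 63) + √(-35)*(21 - 2*(-35))/(-4 - 35) = -63*(-175) + (I*√35)*(21 + 70)/(-39) = 11025 + (I*√35)*(-1/39)*91 = 11025 - 7*I*√35/3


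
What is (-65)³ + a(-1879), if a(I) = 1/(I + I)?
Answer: -1032040751/3758 ≈ -2.7463e+5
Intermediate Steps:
a(I) = 1/(2*I)
(-65)³ + a(-1879) = (-65)³ + (½)/(-1879) = -274625 + (½)*(-1/1879) = -274625 - 1/3758 = -1032040751/3758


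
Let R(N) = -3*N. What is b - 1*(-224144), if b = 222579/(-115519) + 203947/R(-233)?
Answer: 18122534795236/80747781 ≈ 2.2443e+5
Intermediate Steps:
b = 23404170772/80747781 (b = 222579/(-115519) + 203947/((-3*(-233))) = 222579*(-1/115519) + 203947/699 = -222579/115519 + 203947*(1/699) = -222579/115519 + 203947/699 = 23404170772/80747781 ≈ 289.84)
b - 1*(-224144) = 23404170772/80747781 - 1*(-224144) = 23404170772/80747781 + 224144 = 18122534795236/80747781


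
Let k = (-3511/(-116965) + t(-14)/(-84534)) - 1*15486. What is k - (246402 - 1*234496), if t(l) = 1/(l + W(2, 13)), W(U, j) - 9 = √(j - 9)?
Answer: -812515896304973/29662557930 ≈ -27392.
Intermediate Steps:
W(U, j) = 9 + √(-9 + j) (W(U, j) = 9 + √(j - 9) = 9 + √(-9 + j))
t(l) = 1/(11 + l) (t(l) = 1/(l + (9 + √(-9 + 13))) = 1/(l + (9 + √4)) = 1/(l + (9 + 2)) = 1/(l + 11) = 1/(11 + l))
k = -459353481590393/29662557930 (k = (-3511/(-116965) + 1/((11 - 14)*(-84534))) - 1*15486 = (-3511*(-1/116965) - 1/84534/(-3)) - 15486 = (3511/116965 - ⅓*(-1/84534)) - 15486 = (3511/116965 + 1/253602) - 15486 = 890513587/29662557930 - 15486 = -459353481590393/29662557930 ≈ -15486.)
k - (246402 - 1*234496) = -459353481590393/29662557930 - (246402 - 1*234496) = -459353481590393/29662557930 - (246402 - 234496) = -459353481590393/29662557930 - 1*11906 = -459353481590393/29662557930 - 11906 = -812515896304973/29662557930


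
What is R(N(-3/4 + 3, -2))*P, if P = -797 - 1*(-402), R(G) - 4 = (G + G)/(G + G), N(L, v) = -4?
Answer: -1975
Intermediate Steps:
R(G) = 5 (R(G) = 4 + (G + G)/(G + G) = 4 + (2*G)/((2*G)) = 4 + (2*G)*(1/(2*G)) = 4 + 1 = 5)
P = -395 (P = -797 + 402 = -395)
R(N(-3/4 + 3, -2))*P = 5*(-395) = -1975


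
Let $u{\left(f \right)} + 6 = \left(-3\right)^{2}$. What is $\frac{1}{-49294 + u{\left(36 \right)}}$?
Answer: $- \frac{1}{49291} \approx -2.0288 \cdot 10^{-5}$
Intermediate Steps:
$u{\left(f \right)} = 3$ ($u{\left(f \right)} = -6 + \left(-3\right)^{2} = -6 + 9 = 3$)
$\frac{1}{-49294 + u{\left(36 \right)}} = \frac{1}{-49294 + 3} = \frac{1}{-49291} = - \frac{1}{49291}$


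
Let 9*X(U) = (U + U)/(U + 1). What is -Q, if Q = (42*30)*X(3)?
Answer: -210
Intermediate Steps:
X(U) = 2*U/(9*(1 + U)) (X(U) = ((U + U)/(U + 1))/9 = ((2*U)/(1 + U))/9 = (2*U/(1 + U))/9 = 2*U/(9*(1 + U)))
Q = 210 (Q = (42*30)*((2/9)*3/(1 + 3)) = 1260*((2/9)*3/4) = 1260*((2/9)*3*(¼)) = 1260*(⅙) = 210)
-Q = -1*210 = -210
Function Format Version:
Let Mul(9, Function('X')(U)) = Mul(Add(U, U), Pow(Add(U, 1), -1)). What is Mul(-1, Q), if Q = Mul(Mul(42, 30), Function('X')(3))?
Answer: -210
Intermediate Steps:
Function('X')(U) = Mul(Rational(2, 9), U, Pow(Add(1, U), -1)) (Function('X')(U) = Mul(Rational(1, 9), Mul(Add(U, U), Pow(Add(U, 1), -1))) = Mul(Rational(1, 9), Mul(Mul(2, U), Pow(Add(1, U), -1))) = Mul(Rational(1, 9), Mul(2, U, Pow(Add(1, U), -1))) = Mul(Rational(2, 9), U, Pow(Add(1, U), -1)))
Q = 210 (Q = Mul(Mul(42, 30), Mul(Rational(2, 9), 3, Pow(Add(1, 3), -1))) = Mul(1260, Mul(Rational(2, 9), 3, Pow(4, -1))) = Mul(1260, Mul(Rational(2, 9), 3, Rational(1, 4))) = Mul(1260, Rational(1, 6)) = 210)
Mul(-1, Q) = Mul(-1, 210) = -210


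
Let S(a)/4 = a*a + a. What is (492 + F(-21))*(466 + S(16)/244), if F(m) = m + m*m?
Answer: 26172576/61 ≈ 4.2906e+5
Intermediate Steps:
S(a) = 4*a + 4*a**2 (S(a) = 4*(a*a + a) = 4*(a**2 + a) = 4*(a + a**2) = 4*a + 4*a**2)
F(m) = m + m**2
(492 + F(-21))*(466 + S(16)/244) = (492 - 21*(1 - 21))*(466 + (4*16*(1 + 16))/244) = (492 - 21*(-20))*(466 + (4*16*17)*(1/244)) = (492 + 420)*(466 + 1088*(1/244)) = 912*(466 + 272/61) = 912*(28698/61) = 26172576/61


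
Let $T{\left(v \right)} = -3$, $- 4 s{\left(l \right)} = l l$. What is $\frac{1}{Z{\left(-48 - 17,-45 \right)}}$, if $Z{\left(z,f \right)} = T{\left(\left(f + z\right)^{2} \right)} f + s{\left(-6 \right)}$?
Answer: $\frac{1}{126} \approx 0.0079365$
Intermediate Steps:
$s{\left(l \right)} = - \frac{l^{2}}{4}$ ($s{\left(l \right)} = - \frac{l l}{4} = - \frac{l^{2}}{4}$)
$Z{\left(z,f \right)} = -9 - 3 f$ ($Z{\left(z,f \right)} = - 3 f - \frac{\left(-6\right)^{2}}{4} = - 3 f - 9 = -9 - 3 f$)
$\frac{1}{Z{\left(-48 - 17,-45 \right)}} = \frac{1}{-9 - -135} = \frac{1}{-9 + 135} = \frac{1}{126}$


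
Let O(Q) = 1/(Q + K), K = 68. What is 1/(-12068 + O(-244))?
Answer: -176/2123969 ≈ -8.2864e-5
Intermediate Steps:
O(Q) = 1/(68 + Q) (O(Q) = 1/(Q + 68) = 1/(68 + Q))
1/(-12068 + O(-244)) = 1/(-12068 + 1/(68 - 244)) = 1/(-12068 + 1/(-176)) = 1/(-12068 - 1/176) = 1/(-2123969/176) = -176/2123969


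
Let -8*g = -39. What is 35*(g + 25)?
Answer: 8365/8 ≈ 1045.6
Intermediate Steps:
g = 39/8 (g = -⅛*(-39) = 39/8 ≈ 4.8750)
35*(g + 25) = 35*(39/8 + 25) = 35*(239/8) = 8365/8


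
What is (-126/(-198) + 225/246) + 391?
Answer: 354081/902 ≈ 392.55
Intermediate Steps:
(-126/(-198) + 225/246) + 391 = (-126*(-1/198) + 225*(1/246)) + 391 = (7/11 + 75/82) + 391 = 1399/902 + 391 = 354081/902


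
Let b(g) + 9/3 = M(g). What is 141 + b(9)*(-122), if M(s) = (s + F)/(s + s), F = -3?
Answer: 1399/3 ≈ 466.33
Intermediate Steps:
M(s) = (-3 + s)/(2*s) (M(s) = (s - 3)/(s + s) = (-3 + s)/((2*s)) = (-3 + s)*(1/(2*s)) = (-3 + s)/(2*s))
b(g) = -3 + (-3 + g)/(2*g)
141 + b(9)*(-122) = 141 + ((1/2)*(-3 - 5*9)/9)*(-122) = 141 + ((1/2)*(1/9)*(-3 - 45))*(-122) = 141 + ((1/2)*(1/9)*(-48))*(-122) = 141 - 8/3*(-122) = 141 + 976/3 = 1399/3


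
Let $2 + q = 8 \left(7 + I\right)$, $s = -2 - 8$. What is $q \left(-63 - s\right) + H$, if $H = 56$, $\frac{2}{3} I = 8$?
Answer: $-7894$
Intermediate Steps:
$I = 12$ ($I = \frac{3}{2} \cdot 8 = 12$)
$s = -10$ ($s = -2 - 8 = -10$)
$q = 150$ ($q = -2 + 8 \left(7 + 12\right) = -2 + 8 \cdot 19 = -2 + 152 = 150$)
$q \left(-63 - s\right) + H = 150 \left(-63 - -10\right) + 56 = 150 \left(-63 + 10\right) + 56 = 150 \left(-53\right) + 56 = -7950 + 56 = -7894$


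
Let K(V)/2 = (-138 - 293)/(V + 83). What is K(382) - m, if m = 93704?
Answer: -43573222/465 ≈ -93706.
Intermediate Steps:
K(V) = -862/(83 + V) (K(V) = 2*((-138 - 293)/(V + 83)) = 2*(-431/(83 + V)) = -862/(83 + V))
K(382) - m = -862/(83 + 382) - 1*93704 = -862/465 - 93704 = -43573222/465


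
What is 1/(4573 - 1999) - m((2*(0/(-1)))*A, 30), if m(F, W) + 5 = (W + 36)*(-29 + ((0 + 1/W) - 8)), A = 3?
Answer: 31464581/12870 ≈ 2444.8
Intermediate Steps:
m(F, W) = -5 + (-37 + 1/W)*(36 + W) (m(F, W) = -5 + (W + 36)*(-29 + ((0 + 1/W) - 8)) = -5 + (36 + W)*(-29 + (1/W - 8)) = -5 + (36 + W)*(-29 + (-8 + 1/W)) = -5 + (36 + W)*(-37 + 1/W) = -5 + (-37 + 1/W)*(36 + W))
1/(4573 - 1999) - m((2*(0/(-1)))*A, 30) = 1/(4573 - 1999) - (-1336 - 37*30 + 36/30) = 1/2574 - (-1336 - 1110 + 36*(1/30)) = 1/2574 - (-1336 - 1110 + 6/5) = 1/2574 - 1*(-12224/5) = 1/2574 + 12224/5 = 31464581/12870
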